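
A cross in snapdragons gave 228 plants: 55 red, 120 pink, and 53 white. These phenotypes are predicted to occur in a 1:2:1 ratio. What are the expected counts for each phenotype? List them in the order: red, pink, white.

The 1:2:1 ratio has 4 parts, so with N = 228 the expected counts are:
  red: 228 × 1/4 = 57
  pink: 228 × 2/4 = 114
  white: 228 × 1/4 = 57

57, 114, 57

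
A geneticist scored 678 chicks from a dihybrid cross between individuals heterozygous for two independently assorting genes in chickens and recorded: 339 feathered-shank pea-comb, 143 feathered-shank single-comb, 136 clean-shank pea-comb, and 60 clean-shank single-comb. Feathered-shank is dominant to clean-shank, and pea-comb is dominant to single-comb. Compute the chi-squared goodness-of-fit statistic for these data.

A dihybrid F₂ with independent assortment and complete dominance at both loci gives a 9:3:3:1 phenotypic ratio.
Expected counts for N = 678 under a 9:3:3:1 ratio (total parts = 16):
  feathered-shank pea-comb: 678 × 9/16 = 381.375
  feathered-shank single-comb: 678 × 3/16 = 127.125
  clean-shank pea-comb: 678 × 3/16 = 127.125
  clean-shank single-comb: 678 × 1/16 = 42.375
χ² = Σ (O − E)² / E
  feathered-shank pea-comb: (339 − 381.375)² / 381.375 = 4.7083
  feathered-shank single-comb: (143 − 127.125)² / 127.125 = 1.9824
  clean-shank pea-comb: (136 − 127.125)² / 127.125 = 0.6196
  clean-shank single-comb: (60 − 42.375)² / 42.375 = 7.3308
χ² = 4.7083 + 1.9824 + 0.6196 + 7.3308 = 14.6411 ≈ 14.641

14.641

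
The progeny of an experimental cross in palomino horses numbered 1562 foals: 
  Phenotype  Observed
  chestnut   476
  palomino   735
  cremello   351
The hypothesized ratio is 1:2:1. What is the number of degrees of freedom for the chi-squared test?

2

A goodness-of-fit test with 3 phenotype classes has df = 3 − 1 = 2.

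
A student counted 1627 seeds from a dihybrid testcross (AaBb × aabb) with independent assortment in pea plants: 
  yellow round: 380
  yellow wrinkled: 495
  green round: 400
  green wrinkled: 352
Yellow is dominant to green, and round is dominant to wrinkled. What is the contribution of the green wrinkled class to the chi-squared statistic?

A dihybrid testcross with independent assortment gives a 1:1:1:1 ratio.
Expected counts for N = 1627 under a 1:1:1:1 ratio (total parts = 4):
  yellow round: 1627 × 1/4 = 406.75
  yellow wrinkled: 1627 × 1/4 = 406.75
  green round: 1627 × 1/4 = 406.75
  green wrinkled: 1627 × 1/4 = 406.75
Contribution of green wrinkled: (352 − 406.75)² / 406.75 = 7.3695

7.370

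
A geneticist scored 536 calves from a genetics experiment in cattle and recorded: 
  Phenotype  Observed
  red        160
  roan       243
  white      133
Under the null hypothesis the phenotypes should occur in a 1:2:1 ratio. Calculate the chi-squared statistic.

7.384

Total ratio parts = 4. Expected numbers out of 536:
  red: 536 × 1/4 = 134
  roan: 536 × 2/4 = 268
  white: 536 × 1/4 = 134
χ² = Σ (O − E)² / E
  red: (160 − 134)² / 134 = 5.0448
  roan: (243 − 268)² / 268 = 2.3321
  white: (133 − 134)² / 134 = 0.0075
χ² = 5.0448 + 2.3321 + 0.0075 = 7.3844 ≈ 7.384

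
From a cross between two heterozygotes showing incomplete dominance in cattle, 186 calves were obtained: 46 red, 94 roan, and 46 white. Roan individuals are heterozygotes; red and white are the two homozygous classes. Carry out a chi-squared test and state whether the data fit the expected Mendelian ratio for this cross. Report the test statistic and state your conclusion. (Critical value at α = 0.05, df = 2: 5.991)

With incomplete dominance, a heterozygote × heterozygote cross gives a 1:2:1 phenotypic ratio.
Expected counts for N = 186 under a 1:2:1 ratio (total parts = 4):
  red: 186 × 1/4 = 46.5
  roan: 186 × 2/4 = 93
  white: 186 × 1/4 = 46.5
χ² = Σ (O − E)² / E
  red: (46 − 46.5)² / 46.5 = 0.0054
  roan: (94 − 93)² / 93 = 0.0108
  white: (46 − 46.5)² / 46.5 = 0.0054
χ² = 0.0054 + 0.0108 + 0.0054 = 0.0216 ≈ 0.022
Degrees of freedom = 3 − 1 = 2; critical value at α = 0.05 is 5.991.
Since 0.022 < 5.991, we fail to reject the null hypothesis — the data are consistent with the 1:2:1 ratio.

0.022; consistent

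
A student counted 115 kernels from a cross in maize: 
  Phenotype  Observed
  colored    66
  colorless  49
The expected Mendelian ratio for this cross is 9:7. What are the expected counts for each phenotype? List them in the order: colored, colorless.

64.6875, 50.3125

Total ratio parts = 16. Expected numbers out of 115:
  colored: 115 × 9/16 = 64.6875
  colorless: 115 × 7/16 = 50.3125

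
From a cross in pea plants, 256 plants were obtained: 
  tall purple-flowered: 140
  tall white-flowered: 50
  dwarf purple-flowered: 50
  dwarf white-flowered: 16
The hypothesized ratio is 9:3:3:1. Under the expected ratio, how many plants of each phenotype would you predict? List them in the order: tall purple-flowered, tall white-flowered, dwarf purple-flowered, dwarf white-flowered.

144, 48, 48, 16

Under the 9:3:3:1 hypothesis (Σ ratio = 16, N = 256):
  tall purple-flowered: 256 × 9/16 = 144
  tall white-flowered: 256 × 3/16 = 48
  dwarf purple-flowered: 256 × 3/16 = 48
  dwarf white-flowered: 256 × 1/16 = 16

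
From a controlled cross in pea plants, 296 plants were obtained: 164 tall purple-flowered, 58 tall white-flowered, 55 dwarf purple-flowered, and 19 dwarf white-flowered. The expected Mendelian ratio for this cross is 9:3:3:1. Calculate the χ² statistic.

0.168

The 9:3:3:1 ratio has 16 parts, so with N = 296 the expected counts are:
  tall purple-flowered: 296 × 9/16 = 166.5
  tall white-flowered: 296 × 3/16 = 55.5
  dwarf purple-flowered: 296 × 3/16 = 55.5
  dwarf white-flowered: 296 × 1/16 = 18.5
χ² = Σ (O − E)² / E
  tall purple-flowered: (164 − 166.5)² / 166.5 = 0.0375
  tall white-flowered: (58 − 55.5)² / 55.5 = 0.1126
  dwarf purple-flowered: (55 − 55.5)² / 55.5 = 0.0045
  dwarf white-flowered: (19 − 18.5)² / 18.5 = 0.0135
χ² = 0.0375 + 0.1126 + 0.0045 + 0.0135 = 0.1681 ≈ 0.168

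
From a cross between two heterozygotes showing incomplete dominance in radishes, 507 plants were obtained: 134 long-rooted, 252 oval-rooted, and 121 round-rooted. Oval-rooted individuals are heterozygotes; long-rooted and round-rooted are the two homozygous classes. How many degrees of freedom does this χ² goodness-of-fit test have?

With incomplete dominance, a heterozygote × heterozygote cross gives a 1:2:1 phenotypic ratio.
A goodness-of-fit test with 3 phenotype classes has df = 3 − 1 = 2.

2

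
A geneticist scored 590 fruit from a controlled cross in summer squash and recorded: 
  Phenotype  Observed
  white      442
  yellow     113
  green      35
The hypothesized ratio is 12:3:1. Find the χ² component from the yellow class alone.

0.051

Under the 12:3:1 hypothesis (Σ ratio = 16, N = 590):
  white: 590 × 12/16 = 442.5
  yellow: 590 × 3/16 = 110.625
  green: 590 × 1/16 = 36.875
Contribution of yellow: (113 − 110.625)² / 110.625 = 0.0510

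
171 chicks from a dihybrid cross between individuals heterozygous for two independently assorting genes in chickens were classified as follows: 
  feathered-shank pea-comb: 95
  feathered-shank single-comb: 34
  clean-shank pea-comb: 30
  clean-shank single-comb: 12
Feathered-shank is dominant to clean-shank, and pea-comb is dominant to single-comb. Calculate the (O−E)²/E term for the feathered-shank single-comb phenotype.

0.117

A dihybrid F₂ with independent assortment and complete dominance at both loci gives a 9:3:3:1 phenotypic ratio.
Expected counts for N = 171 under a 9:3:3:1 ratio (total parts = 16):
  feathered-shank pea-comb: 171 × 9/16 = 96.1875
  feathered-shank single-comb: 171 × 3/16 = 32.0625
  clean-shank pea-comb: 171 × 3/16 = 32.0625
  clean-shank single-comb: 171 × 1/16 = 10.6875
Contribution of feathered-shank single-comb: (34 − 32.0625)² / 32.0625 = 0.1171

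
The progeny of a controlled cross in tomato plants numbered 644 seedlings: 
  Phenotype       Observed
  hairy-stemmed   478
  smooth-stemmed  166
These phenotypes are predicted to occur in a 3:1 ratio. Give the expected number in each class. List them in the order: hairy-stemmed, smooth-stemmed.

Under the 3:1 hypothesis (Σ ratio = 4, N = 644):
  hairy-stemmed: 644 × 3/4 = 483
  smooth-stemmed: 644 × 1/4 = 161

483, 161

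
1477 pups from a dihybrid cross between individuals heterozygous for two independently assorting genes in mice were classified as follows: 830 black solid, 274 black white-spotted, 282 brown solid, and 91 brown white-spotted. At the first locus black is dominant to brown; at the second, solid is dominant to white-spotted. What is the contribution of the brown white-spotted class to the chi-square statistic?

A dihybrid F₂ with independent assortment and complete dominance at both loci gives a 9:3:3:1 phenotypic ratio.
Expected counts for N = 1477 under a 9:3:3:1 ratio (total parts = 16):
  black solid: 1477 × 9/16 = 830.8125
  black white-spotted: 1477 × 3/16 = 276.9375
  brown solid: 1477 × 3/16 = 276.9375
  brown white-spotted: 1477 × 1/16 = 92.3125
Contribution of brown white-spotted: (91 − 92.3125)² / 92.3125 = 0.0187

0.019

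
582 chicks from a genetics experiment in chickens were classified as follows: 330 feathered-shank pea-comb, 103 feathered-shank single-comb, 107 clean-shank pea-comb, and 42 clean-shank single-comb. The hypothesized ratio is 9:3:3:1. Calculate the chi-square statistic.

1.276

The 9:3:3:1 ratio has 16 parts, so with N = 582 the expected counts are:
  feathered-shank pea-comb: 582 × 9/16 = 327.375
  feathered-shank single-comb: 582 × 3/16 = 109.125
  clean-shank pea-comb: 582 × 3/16 = 109.125
  clean-shank single-comb: 582 × 1/16 = 36.375
χ² = Σ (O − E)² / E
  feathered-shank pea-comb: (330 − 327.375)² / 327.375 = 0.0210
  feathered-shank single-comb: (103 − 109.125)² / 109.125 = 0.3438
  clean-shank pea-comb: (107 − 109.125)² / 109.125 = 0.0414
  clean-shank single-comb: (42 − 36.375)² / 36.375 = 0.8698
χ² = 0.0210 + 0.3438 + 0.0414 + 0.8698 = 1.276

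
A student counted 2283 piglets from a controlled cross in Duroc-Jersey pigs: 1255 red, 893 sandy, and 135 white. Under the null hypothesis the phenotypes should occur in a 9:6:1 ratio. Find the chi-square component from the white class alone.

Under the 9:6:1 hypothesis (Σ ratio = 16, N = 2283):
  red: 2283 × 9/16 = 1284.1875
  sandy: 2283 × 6/16 = 856.125
  white: 2283 × 1/16 = 142.6875
Contribution of white: (135 − 142.6875)² / 142.6875 = 0.4142

0.414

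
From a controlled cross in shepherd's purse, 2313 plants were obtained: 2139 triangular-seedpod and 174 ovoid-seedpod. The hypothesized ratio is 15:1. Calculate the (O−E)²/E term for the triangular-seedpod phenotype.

The 15:1 ratio has 16 parts, so with N = 2313 the expected counts are:
  triangular-seedpod: 2313 × 15/16 = 2168.4375
  ovoid-seedpod: 2313 × 1/16 = 144.5625
Contribution of triangular-seedpod: (2139 − 2168.4375)² / 2168.4375 = 0.3996

0.400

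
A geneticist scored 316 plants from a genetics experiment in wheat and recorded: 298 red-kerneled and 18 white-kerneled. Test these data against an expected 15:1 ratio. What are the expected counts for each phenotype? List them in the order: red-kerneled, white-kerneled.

Expected counts for N = 316 under a 15:1 ratio (total parts = 16):
  red-kerneled: 316 × 15/16 = 296.25
  white-kerneled: 316 × 1/16 = 19.75

296.25, 19.75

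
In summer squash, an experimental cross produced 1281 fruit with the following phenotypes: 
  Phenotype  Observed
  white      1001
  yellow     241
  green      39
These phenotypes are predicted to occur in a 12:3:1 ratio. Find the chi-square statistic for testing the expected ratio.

Expected counts for N = 1281 under a 12:3:1 ratio (total parts = 16):
  white: 1281 × 12/16 = 960.75
  yellow: 1281 × 3/16 = 240.1875
  green: 1281 × 1/16 = 80.0625
χ² = Σ (O − E)² / E
  white: (1001 − 960.75)² / 960.75 = 1.6862
  yellow: (241 − 240.1875)² / 240.1875 = 0.0027
  green: (39 − 80.0625)² / 80.0625 = 21.0602
χ² = 1.6862 + 0.0027 + 21.0602 = 22.7491 ≈ 22.749

22.749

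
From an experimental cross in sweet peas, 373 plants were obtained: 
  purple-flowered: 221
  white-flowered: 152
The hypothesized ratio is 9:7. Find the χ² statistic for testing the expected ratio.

1.364

The 9:7 ratio has 16 parts, so with N = 373 the expected counts are:
  purple-flowered: 373 × 9/16 = 209.8125
  white-flowered: 373 × 7/16 = 163.1875
χ² = Σ (O − E)² / E
  purple-flowered: (221 − 209.8125)² / 209.8125 = 0.5965
  white-flowered: (152 − 163.1875)² / 163.1875 = 0.7670
χ² = 0.5965 + 0.7670 = 1.3635 ≈ 1.364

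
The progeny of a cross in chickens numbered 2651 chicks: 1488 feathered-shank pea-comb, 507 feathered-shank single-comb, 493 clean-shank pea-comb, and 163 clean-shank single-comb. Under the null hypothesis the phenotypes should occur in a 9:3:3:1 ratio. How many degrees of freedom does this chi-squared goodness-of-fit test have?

A goodness-of-fit test with 4 phenotype classes has df = 4 − 1 = 3.

3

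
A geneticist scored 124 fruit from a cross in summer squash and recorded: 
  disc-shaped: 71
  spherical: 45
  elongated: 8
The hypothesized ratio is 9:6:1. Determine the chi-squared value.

0.079

Under the 9:6:1 hypothesis (Σ ratio = 16, N = 124):
  disc-shaped: 124 × 9/16 = 69.75
  spherical: 124 × 6/16 = 46.5
  elongated: 124 × 1/16 = 7.75
χ² = Σ (O − E)² / E
  disc-shaped: (71 − 69.75)² / 69.75 = 0.0224
  spherical: (45 − 46.5)² / 46.5 = 0.0484
  elongated: (8 − 7.75)² / 7.75 = 0.0081
χ² = 0.0224 + 0.0484 + 0.0081 = 0.0789 ≈ 0.079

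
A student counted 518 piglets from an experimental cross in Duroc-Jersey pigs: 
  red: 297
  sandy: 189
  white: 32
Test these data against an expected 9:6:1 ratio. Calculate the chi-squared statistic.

0.255

The 9:6:1 ratio has 16 parts, so with N = 518 the expected counts are:
  red: 518 × 9/16 = 291.375
  sandy: 518 × 6/16 = 194.25
  white: 518 × 1/16 = 32.375
χ² = Σ (O − E)² / E
  red: (297 − 291.375)² / 291.375 = 0.1086
  sandy: (189 − 194.25)² / 194.25 = 0.1419
  white: (32 − 32.375)² / 32.375 = 0.0043
χ² = 0.1086 + 0.1419 + 0.0043 = 0.2548 ≈ 0.255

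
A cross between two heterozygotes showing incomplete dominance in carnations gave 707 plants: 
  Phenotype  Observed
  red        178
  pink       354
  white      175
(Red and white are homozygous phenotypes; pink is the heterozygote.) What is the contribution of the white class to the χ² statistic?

With incomplete dominance, a heterozygote × heterozygote cross gives a 1:2:1 phenotypic ratio.
Total ratio parts = 4. Expected numbers out of 707:
  red: 707 × 1/4 = 176.75
  pink: 707 × 2/4 = 353.5
  white: 707 × 1/4 = 176.75
Contribution of white: (175 − 176.75)² / 176.75 = 0.0173

0.017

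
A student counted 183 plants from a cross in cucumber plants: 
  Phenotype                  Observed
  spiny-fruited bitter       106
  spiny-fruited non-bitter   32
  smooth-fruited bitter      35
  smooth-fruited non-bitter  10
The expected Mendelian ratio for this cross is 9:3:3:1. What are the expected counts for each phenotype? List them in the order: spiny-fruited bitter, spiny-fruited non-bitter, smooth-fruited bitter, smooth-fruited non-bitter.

Under the 9:3:3:1 hypothesis (Σ ratio = 16, N = 183):
  spiny-fruited bitter: 183 × 9/16 = 102.9375
  spiny-fruited non-bitter: 183 × 3/16 = 34.3125
  smooth-fruited bitter: 183 × 3/16 = 34.3125
  smooth-fruited non-bitter: 183 × 1/16 = 11.4375

102.9375, 34.3125, 34.3125, 11.4375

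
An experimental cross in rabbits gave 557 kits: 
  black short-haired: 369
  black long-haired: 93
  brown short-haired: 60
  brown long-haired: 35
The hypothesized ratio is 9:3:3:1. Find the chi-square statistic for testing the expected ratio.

30.059

Expected counts for N = 557 under a 9:3:3:1 ratio (total parts = 16):
  black short-haired: 557 × 9/16 = 313.3125
  black long-haired: 557 × 3/16 = 104.4375
  brown short-haired: 557 × 3/16 = 104.4375
  brown long-haired: 557 × 1/16 = 34.8125
χ² = Σ (O − E)² / E
  black short-haired: (369 − 313.3125)² / 313.3125 = 9.8978
  black long-haired: (93 − 104.4375)² / 104.4375 = 1.2526
  brown short-haired: (60 − 104.4375)² / 104.4375 = 18.9079
  brown long-haired: (35 − 34.8125)² / 34.8125 = 0.0010
χ² = 9.8978 + 1.2526 + 18.9079 + 0.0010 = 30.0593 ≈ 30.059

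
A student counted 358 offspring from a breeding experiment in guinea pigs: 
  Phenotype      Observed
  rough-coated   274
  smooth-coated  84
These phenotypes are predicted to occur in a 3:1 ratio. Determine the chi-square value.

0.451

Total ratio parts = 4. Expected numbers out of 358:
  rough-coated: 358 × 3/4 = 268.5
  smooth-coated: 358 × 1/4 = 89.5
χ² = Σ (O − E)² / E
  rough-coated: (274 − 268.5)² / 268.5 = 0.1127
  smooth-coated: (84 − 89.5)² / 89.5 = 0.3380
χ² = 0.1127 + 0.3380 = 0.4507 ≈ 0.451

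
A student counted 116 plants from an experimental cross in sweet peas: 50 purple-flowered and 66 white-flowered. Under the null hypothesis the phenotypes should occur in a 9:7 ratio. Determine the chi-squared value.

Under the 9:7 hypothesis (Σ ratio = 16, N = 116):
  purple-flowered: 116 × 9/16 = 65.25
  white-flowered: 116 × 7/16 = 50.75
χ² = Σ (O − E)² / E
  purple-flowered: (50 − 65.25)² / 65.25 = 3.5642
  white-flowered: (66 − 50.75)² / 50.75 = 4.5825
χ² = 3.5642 + 4.5825 = 8.1467 ≈ 8.147

8.147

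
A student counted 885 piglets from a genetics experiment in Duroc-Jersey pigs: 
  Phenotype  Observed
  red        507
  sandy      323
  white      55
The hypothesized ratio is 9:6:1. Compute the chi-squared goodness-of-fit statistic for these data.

0.409

Under the 9:6:1 hypothesis (Σ ratio = 16, N = 885):
  red: 885 × 9/16 = 497.8125
  sandy: 885 × 6/16 = 331.875
  white: 885 × 1/16 = 55.3125
χ² = Σ (O − E)² / E
  red: (507 − 497.8125)² / 497.8125 = 0.1696
  sandy: (323 − 331.875)² / 331.875 = 0.2373
  white: (55 − 55.3125)² / 55.3125 = 0.0018
χ² = 0.1696 + 0.2373 + 0.0018 = 0.4087 ≈ 0.409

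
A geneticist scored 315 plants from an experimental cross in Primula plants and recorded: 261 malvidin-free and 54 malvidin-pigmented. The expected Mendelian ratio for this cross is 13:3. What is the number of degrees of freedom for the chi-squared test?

A goodness-of-fit test with 2 phenotype classes has df = 2 − 1 = 1.

1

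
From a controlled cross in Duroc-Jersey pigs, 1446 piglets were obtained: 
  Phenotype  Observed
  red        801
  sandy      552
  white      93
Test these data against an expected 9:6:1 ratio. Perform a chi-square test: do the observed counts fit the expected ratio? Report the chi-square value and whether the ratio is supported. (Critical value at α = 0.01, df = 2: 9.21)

Total ratio parts = 16. Expected numbers out of 1446:
  red: 1446 × 9/16 = 813.375
  sandy: 1446 × 6/16 = 542.25
  white: 1446 × 1/16 = 90.375
χ² = Σ (O − E)² / E
  red: (801 − 813.375)² / 813.375 = 0.1883
  sandy: (552 − 542.25)² / 542.25 = 0.1753
  white: (93 − 90.375)² / 90.375 = 0.0762
χ² = 0.1883 + 0.1753 + 0.0762 = 0.4398 ≈ 0.440
Degrees of freedom = 3 − 1 = 2; critical value at α = 0.01 is 9.21.
Since 0.440 < 9.21, we fail to reject the null hypothesis — the data are consistent with the 9:6:1 ratio.

0.440; consistent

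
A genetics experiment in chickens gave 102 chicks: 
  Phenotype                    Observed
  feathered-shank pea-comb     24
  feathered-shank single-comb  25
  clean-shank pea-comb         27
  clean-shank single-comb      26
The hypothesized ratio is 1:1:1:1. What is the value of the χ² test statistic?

Total ratio parts = 4. Expected numbers out of 102:
  feathered-shank pea-comb: 102 × 1/4 = 25.5
  feathered-shank single-comb: 102 × 1/4 = 25.5
  clean-shank pea-comb: 102 × 1/4 = 25.5
  clean-shank single-comb: 102 × 1/4 = 25.5
χ² = Σ (O − E)² / E
  feathered-shank pea-comb: (24 − 25.5)² / 25.5 = 0.0882
  feathered-shank single-comb: (25 − 25.5)² / 25.5 = 0.0098
  clean-shank pea-comb: (27 − 25.5)² / 25.5 = 0.0882
  clean-shank single-comb: (26 − 25.5)² / 25.5 = 0.0098
χ² = 0.0882 + 0.0098 + 0.0882 + 0.0098 = 0.196

0.196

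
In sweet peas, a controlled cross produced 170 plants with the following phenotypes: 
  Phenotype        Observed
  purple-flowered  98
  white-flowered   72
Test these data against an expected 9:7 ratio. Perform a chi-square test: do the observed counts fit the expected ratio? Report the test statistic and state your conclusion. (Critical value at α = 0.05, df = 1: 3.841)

Under the 9:7 hypothesis (Σ ratio = 16, N = 170):
  purple-flowered: 170 × 9/16 = 95.625
  white-flowered: 170 × 7/16 = 74.375
χ² = Σ (O − E)² / E
  purple-flowered: (98 − 95.625)² / 95.625 = 0.0590
  white-flowered: (72 − 74.375)² / 74.375 = 0.0758
χ² = 0.0590 + 0.0758 = 0.1348 ≈ 0.135
Degrees of freedom = 2 − 1 = 1; critical value at α = 0.05 is 3.841.
Since 0.135 < 3.841, we fail to reject the null hypothesis — the data are consistent with the 9:7 ratio.

0.135; consistent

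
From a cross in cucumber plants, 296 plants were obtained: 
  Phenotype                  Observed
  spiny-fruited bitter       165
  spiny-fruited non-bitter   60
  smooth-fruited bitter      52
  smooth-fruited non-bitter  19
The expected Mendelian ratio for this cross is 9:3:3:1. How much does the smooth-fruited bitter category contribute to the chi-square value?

Total ratio parts = 16. Expected numbers out of 296:
  spiny-fruited bitter: 296 × 9/16 = 166.5
  spiny-fruited non-bitter: 296 × 3/16 = 55.5
  smooth-fruited bitter: 296 × 3/16 = 55.5
  smooth-fruited non-bitter: 296 × 1/16 = 18.5
Contribution of smooth-fruited bitter: (52 − 55.5)² / 55.5 = 0.2207

0.221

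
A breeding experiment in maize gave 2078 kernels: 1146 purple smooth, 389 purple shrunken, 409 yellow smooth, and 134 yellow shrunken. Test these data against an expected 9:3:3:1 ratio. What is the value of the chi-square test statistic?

1.543

Expected counts for N = 2078 under a 9:3:3:1 ratio (total parts = 16):
  purple smooth: 2078 × 9/16 = 1168.875
  purple shrunken: 2078 × 3/16 = 389.625
  yellow smooth: 2078 × 3/16 = 389.625
  yellow shrunken: 2078 × 1/16 = 129.875
χ² = Σ (O − E)² / E
  purple smooth: (1146 − 1168.875)² / 1168.875 = 0.4477
  purple shrunken: (389 − 389.625)² / 389.625 = 0.0010
  yellow smooth: (409 − 389.625)² / 389.625 = 0.9635
  yellow shrunken: (134 − 129.875)² / 129.875 = 0.1310
χ² = 0.4477 + 0.0010 + 0.9635 + 0.1310 = 1.5432 ≈ 1.543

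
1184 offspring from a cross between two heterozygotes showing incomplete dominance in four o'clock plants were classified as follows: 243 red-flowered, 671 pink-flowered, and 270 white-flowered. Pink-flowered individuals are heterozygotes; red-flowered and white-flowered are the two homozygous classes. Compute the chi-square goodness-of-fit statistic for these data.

With incomplete dominance, a heterozygote × heterozygote cross gives a 1:2:1 phenotypic ratio.
Total ratio parts = 4. Expected numbers out of 1184:
  red-flowered: 1184 × 1/4 = 296
  pink-flowered: 1184 × 2/4 = 592
  white-flowered: 1184 × 1/4 = 296
χ² = Σ (O − E)² / E
  red-flowered: (243 − 296)² / 296 = 9.4899
  pink-flowered: (671 − 592)² / 592 = 10.5422
  white-flowered: (270 − 296)² / 296 = 2.2838
χ² = 9.4899 + 10.5422 + 2.2838 = 22.3159 ≈ 22.316

22.316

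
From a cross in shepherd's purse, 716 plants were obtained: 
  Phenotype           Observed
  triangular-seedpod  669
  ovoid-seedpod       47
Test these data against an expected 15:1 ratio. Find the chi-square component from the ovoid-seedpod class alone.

Expected counts for N = 716 under a 15:1 ratio (total parts = 16):
  triangular-seedpod: 716 × 15/16 = 671.25
  ovoid-seedpod: 716 × 1/16 = 44.75
Contribution of ovoid-seedpod: (47 − 44.75)² / 44.75 = 0.1131

0.113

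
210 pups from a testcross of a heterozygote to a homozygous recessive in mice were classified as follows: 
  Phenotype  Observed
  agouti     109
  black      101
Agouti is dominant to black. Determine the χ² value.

0.305

A testcross of a heterozygote (Aa × aa) gives a 1:1 phenotypic ratio.
Total ratio parts = 2. Expected numbers out of 210:
  agouti: 210 × 1/2 = 105
  black: 210 × 1/2 = 105
χ² = Σ (O − E)² / E
  agouti: (109 − 105)² / 105 = 0.1524
  black: (101 − 105)² / 105 = 0.1524
χ² = 0.1524 + 0.1524 = 0.3048 ≈ 0.305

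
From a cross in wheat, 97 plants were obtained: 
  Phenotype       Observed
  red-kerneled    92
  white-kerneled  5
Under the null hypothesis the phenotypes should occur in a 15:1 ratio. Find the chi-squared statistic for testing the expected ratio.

0.199

Expected counts for N = 97 under a 15:1 ratio (total parts = 16):
  red-kerneled: 97 × 15/16 = 90.9375
  white-kerneled: 97 × 1/16 = 6.0625
χ² = Σ (O − E)² / E
  red-kerneled: (92 − 90.9375)² / 90.9375 = 0.0124
  white-kerneled: (5 − 6.0625)² / 6.0625 = 0.1862
χ² = 0.0124 + 0.1862 = 0.1986 ≈ 0.199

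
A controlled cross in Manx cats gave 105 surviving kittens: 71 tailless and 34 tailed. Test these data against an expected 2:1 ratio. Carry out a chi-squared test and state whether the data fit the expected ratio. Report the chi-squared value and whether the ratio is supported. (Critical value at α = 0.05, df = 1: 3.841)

0.043; consistent

Total ratio parts = 3. Expected numbers out of 105:
  tailless: 105 × 2/3 = 70
  tailed: 105 × 1/3 = 35
χ² = Σ (O − E)² / E
  tailless: (71 − 70)² / 70 = 0.0143
  tailed: (34 − 35)² / 35 = 0.0286
χ² = 0.0143 + 0.0286 = 0.0429 ≈ 0.043
Degrees of freedom = 2 − 1 = 1; critical value at α = 0.05 is 3.841.
Since 0.043 < 3.841, we fail to reject the null hypothesis — the data are consistent with the 2:1 ratio.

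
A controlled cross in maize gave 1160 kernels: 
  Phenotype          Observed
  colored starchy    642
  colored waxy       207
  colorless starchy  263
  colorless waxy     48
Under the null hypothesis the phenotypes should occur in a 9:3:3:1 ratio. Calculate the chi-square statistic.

Total ratio parts = 16. Expected numbers out of 1160:
  colored starchy: 1160 × 9/16 = 652.5
  colored waxy: 1160 × 3/16 = 217.5
  colorless starchy: 1160 × 3/16 = 217.5
  colorless waxy: 1160 × 1/16 = 72.5
χ² = Σ (O − E)² / E
  colored starchy: (642 − 652.5)² / 652.5 = 0.1690
  colored waxy: (207 − 217.5)² / 217.5 = 0.5069
  colorless starchy: (263 − 217.5)² / 217.5 = 9.5184
  colorless waxy: (48 − 72.5)² / 72.5 = 8.2793
χ² = 0.1690 + 0.5069 + 9.5184 + 8.2793 = 18.4736 ≈ 18.474

18.474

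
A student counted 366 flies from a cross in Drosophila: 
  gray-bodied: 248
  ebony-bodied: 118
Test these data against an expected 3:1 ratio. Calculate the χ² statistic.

The 3:1 ratio has 4 parts, so with N = 366 the expected counts are:
  gray-bodied: 366 × 3/4 = 274.5
  ebony-bodied: 366 × 1/4 = 91.5
χ² = Σ (O − E)² / E
  gray-bodied: (248 − 274.5)² / 274.5 = 2.5583
  ebony-bodied: (118 − 91.5)² / 91.5 = 7.6749
χ² = 2.5583 + 7.6749 = 10.2332 ≈ 10.233

10.233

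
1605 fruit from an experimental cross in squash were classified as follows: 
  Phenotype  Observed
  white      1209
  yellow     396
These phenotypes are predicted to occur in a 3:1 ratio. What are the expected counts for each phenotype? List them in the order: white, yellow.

Under the 3:1 hypothesis (Σ ratio = 4, N = 1605):
  white: 1605 × 3/4 = 1203.75
  yellow: 1605 × 1/4 = 401.25

1203.75, 401.25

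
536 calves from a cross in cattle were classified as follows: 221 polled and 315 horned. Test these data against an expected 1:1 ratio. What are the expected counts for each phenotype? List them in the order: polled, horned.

268, 268

Total ratio parts = 2. Expected numbers out of 536:
  polled: 536 × 1/2 = 268
  horned: 536 × 1/2 = 268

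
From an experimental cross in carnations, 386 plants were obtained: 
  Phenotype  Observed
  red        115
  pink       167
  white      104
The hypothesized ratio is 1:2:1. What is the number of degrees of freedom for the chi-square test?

A goodness-of-fit test with 3 phenotype classes has df = 3 − 1 = 2.

2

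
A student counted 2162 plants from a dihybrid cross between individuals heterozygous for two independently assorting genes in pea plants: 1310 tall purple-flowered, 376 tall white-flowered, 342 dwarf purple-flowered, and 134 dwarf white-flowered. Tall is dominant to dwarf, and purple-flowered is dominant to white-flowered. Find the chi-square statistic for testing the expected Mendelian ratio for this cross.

A dihybrid F₂ with independent assortment and complete dominance at both loci gives a 9:3:3:1 phenotypic ratio.
Expected counts for N = 2162 under a 9:3:3:1 ratio (total parts = 16):
  tall purple-flowered: 2162 × 9/16 = 1216.125
  tall white-flowered: 2162 × 3/16 = 405.375
  dwarf purple-flowered: 2162 × 3/16 = 405.375
  dwarf white-flowered: 2162 × 1/16 = 135.125
χ² = Σ (O − E)² / E
  tall purple-flowered: (1310 − 1216.125)² / 1216.125 = 7.2464
  tall white-flowered: (376 − 405.375)² / 405.375 = 2.1286
  dwarf purple-flowered: (342 − 405.375)² / 405.375 = 9.9078
  dwarf white-flowered: (134 − 135.125)² / 135.125 = 0.0094
χ² = 7.2464 + 2.1286 + 9.9078 + 0.0094 = 19.2922 ≈ 19.292

19.292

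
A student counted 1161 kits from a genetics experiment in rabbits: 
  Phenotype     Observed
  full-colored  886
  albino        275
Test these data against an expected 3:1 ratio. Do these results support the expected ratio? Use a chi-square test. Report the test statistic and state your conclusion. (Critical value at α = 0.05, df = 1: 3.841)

The 3:1 ratio has 4 parts, so with N = 1161 the expected counts are:
  full-colored: 1161 × 3/4 = 870.75
  albino: 1161 × 1/4 = 290.25
χ² = Σ (O − E)² / E
  full-colored: (886 − 870.75)² / 870.75 = 0.2671
  albino: (275 − 290.25)² / 290.25 = 0.8012
χ² = 0.2671 + 0.8012 = 1.0683 ≈ 1.068
Degrees of freedom = 2 − 1 = 1; critical value at α = 0.05 is 3.841.
Since 1.068 < 3.841, we fail to reject the null hypothesis — the data are consistent with the 3:1 ratio.

1.068; consistent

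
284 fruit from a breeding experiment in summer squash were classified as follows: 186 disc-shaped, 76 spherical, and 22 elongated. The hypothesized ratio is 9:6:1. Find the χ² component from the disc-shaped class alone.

Under the 9:6:1 hypothesis (Σ ratio = 16, N = 284):
  disc-shaped: 284 × 9/16 = 159.75
  spherical: 284 × 6/16 = 106.5
  elongated: 284 × 1/16 = 17.75
Contribution of disc-shaped: (186 − 159.75)² / 159.75 = 4.3134

4.313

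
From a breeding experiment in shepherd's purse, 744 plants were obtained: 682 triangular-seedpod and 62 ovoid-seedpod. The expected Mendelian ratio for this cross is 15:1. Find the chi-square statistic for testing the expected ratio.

5.511

Total ratio parts = 16. Expected numbers out of 744:
  triangular-seedpod: 744 × 15/16 = 697.5
  ovoid-seedpod: 744 × 1/16 = 46.5
χ² = Σ (O − E)² / E
  triangular-seedpod: (682 − 697.5)² / 697.5 = 0.3444
  ovoid-seedpod: (62 − 46.5)² / 46.5 = 5.1667
χ² = 0.3444 + 5.1667 = 5.5111 ≈ 5.511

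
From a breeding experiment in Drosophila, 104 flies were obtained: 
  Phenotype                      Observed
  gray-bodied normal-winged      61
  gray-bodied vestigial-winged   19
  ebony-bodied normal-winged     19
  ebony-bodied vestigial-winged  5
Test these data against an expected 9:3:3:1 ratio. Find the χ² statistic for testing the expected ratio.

0.479

Under the 9:3:3:1 hypothesis (Σ ratio = 16, N = 104):
  gray-bodied normal-winged: 104 × 9/16 = 58.5
  gray-bodied vestigial-winged: 104 × 3/16 = 19.5
  ebony-bodied normal-winged: 104 × 3/16 = 19.5
  ebony-bodied vestigial-winged: 104 × 1/16 = 6.5
χ² = Σ (O − E)² / E
  gray-bodied normal-winged: (61 − 58.5)² / 58.5 = 0.1068
  gray-bodied vestigial-winged: (19 − 19.5)² / 19.5 = 0.0128
  ebony-bodied normal-winged: (19 − 19.5)² / 19.5 = 0.0128
  ebony-bodied vestigial-winged: (5 − 6.5)² / 6.5 = 0.3462
χ² = 0.1068 + 0.0128 + 0.0128 + 0.3462 = 0.4786 ≈ 0.479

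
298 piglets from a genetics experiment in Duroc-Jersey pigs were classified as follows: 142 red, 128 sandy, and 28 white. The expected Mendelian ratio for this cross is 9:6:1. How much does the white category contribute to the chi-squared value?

The 9:6:1 ratio has 16 parts, so with N = 298 the expected counts are:
  red: 298 × 9/16 = 167.625
  sandy: 298 × 6/16 = 111.75
  white: 298 × 1/16 = 18.625
Contribution of white: (28 − 18.625)² / 18.625 = 4.7190

4.719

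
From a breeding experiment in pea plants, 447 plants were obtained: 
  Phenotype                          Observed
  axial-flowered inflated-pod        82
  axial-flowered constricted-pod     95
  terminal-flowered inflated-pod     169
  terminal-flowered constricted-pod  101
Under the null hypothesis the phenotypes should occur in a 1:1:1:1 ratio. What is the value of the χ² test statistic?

40.794

Total ratio parts = 4. Expected numbers out of 447:
  axial-flowered inflated-pod: 447 × 1/4 = 111.75
  axial-flowered constricted-pod: 447 × 1/4 = 111.75
  terminal-flowered inflated-pod: 447 × 1/4 = 111.75
  terminal-flowered constricted-pod: 447 × 1/4 = 111.75
χ² = Σ (O − E)² / E
  axial-flowered inflated-pod: (82 − 111.75)² / 111.75 = 7.9200
  axial-flowered constricted-pod: (95 − 111.75)² / 111.75 = 2.5106
  terminal-flowered inflated-pod: (169 − 111.75)² / 111.75 = 29.3294
  terminal-flowered constricted-pod: (101 − 111.75)² / 111.75 = 1.0341
χ² = 7.9200 + 2.5106 + 29.3294 + 1.0341 = 40.7941 ≈ 40.794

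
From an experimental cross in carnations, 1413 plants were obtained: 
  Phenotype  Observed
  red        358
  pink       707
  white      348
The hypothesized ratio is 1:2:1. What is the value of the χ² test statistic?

Under the 1:2:1 hypothesis (Σ ratio = 4, N = 1413):
  red: 1413 × 1/4 = 353.25
  pink: 1413 × 2/4 = 706.5
  white: 1413 × 1/4 = 353.25
χ² = Σ (O − E)² / E
  red: (358 − 353.25)² / 353.25 = 0.0639
  pink: (707 − 706.5)² / 706.5 = 0.0004
  white: (348 − 353.25)² / 353.25 = 0.0780
χ² = 0.0639 + 0.0004 + 0.0780 = 0.1423 ≈ 0.142

0.142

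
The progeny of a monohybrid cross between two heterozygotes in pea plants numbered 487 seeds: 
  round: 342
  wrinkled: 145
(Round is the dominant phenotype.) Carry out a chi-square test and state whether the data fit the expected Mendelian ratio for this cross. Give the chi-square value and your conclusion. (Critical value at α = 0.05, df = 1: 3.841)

5.920; not consistent

For a monohybrid cross between heterozygotes with complete dominance, the expected phenotypic ratio is 3:1.
The 3:1 ratio has 4 parts, so with N = 487 the expected counts are:
  round: 487 × 3/4 = 365.25
  wrinkled: 487 × 1/4 = 121.75
χ² = Σ (O − E)² / E
  round: (342 − 365.25)² / 365.25 = 1.4800
  wrinkled: (145 − 121.75)² / 121.75 = 4.4399
χ² = 1.4800 + 4.4399 = 5.9199 ≈ 5.920
Degrees of freedom = 2 − 1 = 1; critical value at α = 0.05 is 3.841.
Since 5.920 > 3.841, we reject the null hypothesis — the data do not fit the 3:1 ratio.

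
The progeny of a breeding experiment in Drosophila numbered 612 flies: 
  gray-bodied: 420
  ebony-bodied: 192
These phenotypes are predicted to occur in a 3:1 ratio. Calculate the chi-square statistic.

The 3:1 ratio has 4 parts, so with N = 612 the expected counts are:
  gray-bodied: 612 × 3/4 = 459
  ebony-bodied: 612 × 1/4 = 153
χ² = Σ (O − E)² / E
  gray-bodied: (420 − 459)² / 459 = 3.3137
  ebony-bodied: (192 − 153)² / 153 = 9.9412
χ² = 3.3137 + 9.9412 = 13.2549 ≈ 13.255

13.255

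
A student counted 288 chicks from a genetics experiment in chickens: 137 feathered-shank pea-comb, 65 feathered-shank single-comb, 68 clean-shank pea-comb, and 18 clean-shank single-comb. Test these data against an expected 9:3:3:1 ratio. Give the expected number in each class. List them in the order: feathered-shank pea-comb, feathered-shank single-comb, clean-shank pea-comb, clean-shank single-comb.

162, 54, 54, 18

Expected counts for N = 288 under a 9:3:3:1 ratio (total parts = 16):
  feathered-shank pea-comb: 288 × 9/16 = 162
  feathered-shank single-comb: 288 × 3/16 = 54
  clean-shank pea-comb: 288 × 3/16 = 54
  clean-shank single-comb: 288 × 1/16 = 18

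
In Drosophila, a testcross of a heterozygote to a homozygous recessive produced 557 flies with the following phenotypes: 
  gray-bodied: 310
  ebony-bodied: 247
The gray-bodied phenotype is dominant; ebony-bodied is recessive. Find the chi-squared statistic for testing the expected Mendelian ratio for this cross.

A testcross of a heterozygote (Aa × aa) gives a 1:1 phenotypic ratio.
Expected counts for N = 557 under a 1:1 ratio (total parts = 2):
  gray-bodied: 557 × 1/2 = 278.5
  ebony-bodied: 557 × 1/2 = 278.5
χ² = Σ (O − E)² / E
  gray-bodied: (310 − 278.5)² / 278.5 = 3.5628
  ebony-bodied: (247 − 278.5)² / 278.5 = 3.5628
χ² = 3.5628 + 3.5628 = 7.1256 ≈ 7.126

7.126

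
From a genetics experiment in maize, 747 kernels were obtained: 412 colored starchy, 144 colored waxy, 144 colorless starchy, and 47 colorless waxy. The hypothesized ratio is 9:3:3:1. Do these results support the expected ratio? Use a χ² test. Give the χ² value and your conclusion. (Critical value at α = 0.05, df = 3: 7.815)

0.383; consistent

The 9:3:3:1 ratio has 16 parts, so with N = 747 the expected counts are:
  colored starchy: 747 × 9/16 = 420.1875
  colored waxy: 747 × 3/16 = 140.0625
  colorless starchy: 747 × 3/16 = 140.0625
  colorless waxy: 747 × 1/16 = 46.6875
χ² = Σ (O − E)² / E
  colored starchy: (412 − 420.1875)² / 420.1875 = 0.1595
  colored waxy: (144 − 140.0625)² / 140.0625 = 0.1107
  colorless starchy: (144 − 140.0625)² / 140.0625 = 0.1107
  colorless waxy: (47 − 46.6875)² / 46.6875 = 0.0021
χ² = 0.1595 + 0.1107 + 0.1107 + 0.0021 = 0.383
Degrees of freedom = 4 − 1 = 3; critical value at α = 0.05 is 7.815.
Since 0.383 < 7.815, we fail to reject the null hypothesis — the data are consistent with the 9:3:3:1 ratio.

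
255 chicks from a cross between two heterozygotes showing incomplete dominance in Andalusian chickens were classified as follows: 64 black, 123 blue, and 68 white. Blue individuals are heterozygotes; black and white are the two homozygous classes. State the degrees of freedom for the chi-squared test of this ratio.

With incomplete dominance, a heterozygote × heterozygote cross gives a 1:2:1 phenotypic ratio.
A goodness-of-fit test with 3 phenotype classes has df = 3 − 1 = 2.

2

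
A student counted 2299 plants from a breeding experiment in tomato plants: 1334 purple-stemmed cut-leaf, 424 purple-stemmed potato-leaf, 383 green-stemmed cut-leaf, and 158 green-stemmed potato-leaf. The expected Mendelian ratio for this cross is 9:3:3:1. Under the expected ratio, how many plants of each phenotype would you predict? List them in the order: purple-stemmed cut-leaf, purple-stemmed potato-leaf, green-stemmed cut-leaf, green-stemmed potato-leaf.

Expected counts for N = 2299 under a 9:3:3:1 ratio (total parts = 16):
  purple-stemmed cut-leaf: 2299 × 9/16 = 1293.1875
  purple-stemmed potato-leaf: 2299 × 3/16 = 431.0625
  green-stemmed cut-leaf: 2299 × 3/16 = 431.0625
  green-stemmed potato-leaf: 2299 × 1/16 = 143.6875

1293.1875, 431.0625, 431.0625, 143.6875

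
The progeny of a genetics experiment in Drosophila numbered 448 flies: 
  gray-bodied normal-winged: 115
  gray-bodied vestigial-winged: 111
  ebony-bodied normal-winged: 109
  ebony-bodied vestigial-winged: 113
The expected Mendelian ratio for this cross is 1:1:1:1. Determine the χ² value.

0.179

Expected counts for N = 448 under a 1:1:1:1 ratio (total parts = 4):
  gray-bodied normal-winged: 448 × 1/4 = 112
  gray-bodied vestigial-winged: 448 × 1/4 = 112
  ebony-bodied normal-winged: 448 × 1/4 = 112
  ebony-bodied vestigial-winged: 448 × 1/4 = 112
χ² = Σ (O − E)² / E
  gray-bodied normal-winged: (115 − 112)² / 112 = 0.0804
  gray-bodied vestigial-winged: (111 − 112)² / 112 = 0.0089
  ebony-bodied normal-winged: (109 − 112)² / 112 = 0.0804
  ebony-bodied vestigial-winged: (113 − 112)² / 112 = 0.0089
χ² = 0.0804 + 0.0089 + 0.0804 + 0.0089 = 0.1786 ≈ 0.179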